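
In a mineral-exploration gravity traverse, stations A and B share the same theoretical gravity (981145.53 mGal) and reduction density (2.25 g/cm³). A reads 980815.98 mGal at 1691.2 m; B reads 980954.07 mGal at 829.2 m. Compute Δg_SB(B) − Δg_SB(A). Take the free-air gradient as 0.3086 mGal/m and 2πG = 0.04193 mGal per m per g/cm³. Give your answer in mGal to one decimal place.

-46.6

Δg_SB(A) = 980815.98 − 981145.53 + 0.3086×1691.2 − 0.04193×2.25×1691.2 = 32.80 mGal
Δg_SB(B) = 980954.07 − 981145.53 + 0.3086×829.2 − 0.04193×2.25×829.2 = -13.80 mGal
Difference = -13.80 − (32.80) = -46.60 mGal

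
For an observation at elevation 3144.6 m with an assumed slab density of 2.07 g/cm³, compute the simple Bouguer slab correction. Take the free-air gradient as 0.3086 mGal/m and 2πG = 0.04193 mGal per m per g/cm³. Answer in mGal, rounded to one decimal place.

272.9

Bouguer slab correction = 0.04193 × 2.07 × 3144.6 = 272.9 mGal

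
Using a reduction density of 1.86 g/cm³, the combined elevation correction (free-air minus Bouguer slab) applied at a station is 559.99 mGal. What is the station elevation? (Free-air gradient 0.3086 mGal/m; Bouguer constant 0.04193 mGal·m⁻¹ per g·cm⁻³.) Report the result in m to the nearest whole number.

Combined gradient = 0.3086 − 0.04193 × 1.86 = 0.2306102 mGal/m
h = 559.99 / 0.2306102 = 2428.30 m

2428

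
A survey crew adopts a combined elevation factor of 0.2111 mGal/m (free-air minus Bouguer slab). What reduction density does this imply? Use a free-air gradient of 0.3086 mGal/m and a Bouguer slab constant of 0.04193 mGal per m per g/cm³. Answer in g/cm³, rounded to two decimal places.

0.2111 = 0.3086 − 0.04193 × ρ
ρ = (0.3086 − 0.2111) / 0.04193 = 2.33 g/cm³

2.33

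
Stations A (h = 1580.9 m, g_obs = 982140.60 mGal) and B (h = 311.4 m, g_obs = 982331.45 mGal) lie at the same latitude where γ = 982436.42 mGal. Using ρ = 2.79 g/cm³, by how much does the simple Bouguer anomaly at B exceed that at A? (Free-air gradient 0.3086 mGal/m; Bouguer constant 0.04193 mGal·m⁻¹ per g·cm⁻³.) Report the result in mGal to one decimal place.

-52.4

Δg_SB(A) = 982140.60 − 982436.42 + 0.3086×1580.9 − 0.04193×2.79×1580.9 = 7.10 mGal
Δg_SB(B) = 982331.45 − 982436.42 + 0.3086×311.4 − 0.04193×2.79×311.4 = -45.30 mGal
Difference = -45.30 − (7.10) = -52.40 mGal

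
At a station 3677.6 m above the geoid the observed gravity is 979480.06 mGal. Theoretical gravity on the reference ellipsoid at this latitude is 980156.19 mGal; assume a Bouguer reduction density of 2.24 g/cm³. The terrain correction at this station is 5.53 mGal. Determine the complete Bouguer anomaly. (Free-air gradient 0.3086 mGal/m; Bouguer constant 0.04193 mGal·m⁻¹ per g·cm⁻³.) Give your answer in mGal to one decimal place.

Free-air correction = 0.3086 × 3677.6 = 1134.91 mGal
Free-air anomaly = 979480.06 − 980156.19 + (1134.91) = 458.78 mGal
Bouguer slab correction = 0.04193 × 2.24 × 3677.6 = 345.41 mGal
Simple Bouguer anomaly = 458.78 − (345.41) = 113.37 mGal
Complete Bouguer anomaly = 113.37 + 5.53 = 118.90 mGal

118.9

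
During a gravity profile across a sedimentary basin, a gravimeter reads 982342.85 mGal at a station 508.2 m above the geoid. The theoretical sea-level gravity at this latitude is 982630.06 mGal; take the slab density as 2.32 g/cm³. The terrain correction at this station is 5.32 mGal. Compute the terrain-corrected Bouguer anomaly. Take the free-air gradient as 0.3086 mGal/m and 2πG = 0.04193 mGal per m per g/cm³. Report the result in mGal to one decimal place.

Free-air correction = 0.3086 × 508.2 = 156.83 mGal
Free-air anomaly = 982342.85 − 982630.06 + (156.83) = -130.38 mGal
Bouguer slab correction = 0.04193 × 2.32 × 508.2 = 49.44 mGal
Simple Bouguer anomaly = -130.38 − (49.44) = -179.82 mGal
Complete Bouguer anomaly = -179.82 + 5.32 = -174.50 mGal

-174.5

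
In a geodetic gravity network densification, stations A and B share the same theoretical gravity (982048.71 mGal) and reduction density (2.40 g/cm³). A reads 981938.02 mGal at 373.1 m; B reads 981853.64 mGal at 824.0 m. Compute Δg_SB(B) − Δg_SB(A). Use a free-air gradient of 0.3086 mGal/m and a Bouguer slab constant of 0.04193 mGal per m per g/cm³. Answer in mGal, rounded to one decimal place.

9.4

Δg_SB(A) = 981938.02 − 982048.71 + 0.3086×373.1 − 0.04193×2.40×373.1 = -33.10 mGal
Δg_SB(B) = 981853.64 − 982048.71 + 0.3086×824.0 − 0.04193×2.40×824.0 = -23.70 mGal
Difference = -23.70 − (-33.10) = 9.40 mGal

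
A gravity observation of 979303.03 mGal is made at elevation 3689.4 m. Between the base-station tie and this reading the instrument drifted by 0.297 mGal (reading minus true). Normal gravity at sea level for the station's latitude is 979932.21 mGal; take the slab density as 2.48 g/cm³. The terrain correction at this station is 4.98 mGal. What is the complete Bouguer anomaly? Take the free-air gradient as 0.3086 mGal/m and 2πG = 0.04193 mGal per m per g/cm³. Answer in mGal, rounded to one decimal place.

130.4

Drift-corrected reading = 979303.03 − (0.297) = 979302.733 mGal
Free-air correction = 0.3086 × 3689.4 = 1138.55 mGal
Free-air anomaly = 979302.733 − 979932.21 + (1138.55) = 509.073 mGal
Bouguer slab correction = 0.04193 × 2.48 × 3689.4 = 383.65 mGal
Simple Bouguer anomaly = 509.073 − (383.65) = 125.423 mGal
Complete Bouguer anomaly = 125.423 + 4.98 = 130.403 mGal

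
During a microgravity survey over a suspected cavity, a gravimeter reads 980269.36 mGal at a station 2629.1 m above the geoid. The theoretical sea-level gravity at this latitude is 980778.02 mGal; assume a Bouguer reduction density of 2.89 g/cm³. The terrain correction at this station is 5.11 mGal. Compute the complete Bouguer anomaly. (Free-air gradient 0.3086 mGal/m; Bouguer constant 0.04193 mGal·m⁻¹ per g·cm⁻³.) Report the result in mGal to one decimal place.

-10.8

Free-air correction = 0.3086 × 2629.1 = 811.34 mGal
Free-air anomaly = 980269.36 − 980778.02 + (811.34) = 302.68 mGal
Bouguer slab correction = 0.04193 × 2.89 × 2629.1 = 318.59 mGal
Simple Bouguer anomaly = 302.68 − (318.59) = -15.91 mGal
Complete Bouguer anomaly = -15.91 + 5.11 = -10.80 mGal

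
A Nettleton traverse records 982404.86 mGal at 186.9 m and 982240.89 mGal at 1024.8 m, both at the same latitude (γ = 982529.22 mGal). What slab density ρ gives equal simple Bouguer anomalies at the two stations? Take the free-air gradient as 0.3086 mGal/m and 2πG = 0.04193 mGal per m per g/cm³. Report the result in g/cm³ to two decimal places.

2.69

Δg_obs = 982240.89 − 982404.86 = -163.97 mGal over Δh = 1024.8 − 186.9 = 837.9 m
Equal Bouguer anomalies ⇒ Δg_obs + (0.3086 − 0.04193ρ)·Δh = 0
0.3086 − 0.04193ρ = −Δg_obs/Δh = 0.19569
ρ = (0.3086 − 0.19569) / 0.04193 = 2.69 g/cm³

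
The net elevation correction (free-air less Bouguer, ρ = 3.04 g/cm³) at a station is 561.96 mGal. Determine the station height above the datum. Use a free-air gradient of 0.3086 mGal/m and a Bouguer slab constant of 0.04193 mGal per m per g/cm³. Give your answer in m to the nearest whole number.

Combined gradient = 0.3086 − 0.04193 × 3.04 = 0.1811328 mGal/m
h = 561.96 / 0.1811328 = 3102.48 m

3102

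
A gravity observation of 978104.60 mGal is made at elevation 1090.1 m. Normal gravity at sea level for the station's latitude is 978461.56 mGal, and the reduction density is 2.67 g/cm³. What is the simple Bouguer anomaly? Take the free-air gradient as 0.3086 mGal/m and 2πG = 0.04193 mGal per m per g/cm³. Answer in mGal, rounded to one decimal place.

-142.6

Free-air correction = 0.3086 × 1090.1 = 336.40 mGal
Free-air anomaly = 978104.60 − 978461.56 + (336.40) = -20.56 mGal
Bouguer slab correction = 0.04193 × 2.67 × 1090.1 = 122.04 mGal
Simple Bouguer anomaly = -20.56 − (122.04) = -142.60 mGal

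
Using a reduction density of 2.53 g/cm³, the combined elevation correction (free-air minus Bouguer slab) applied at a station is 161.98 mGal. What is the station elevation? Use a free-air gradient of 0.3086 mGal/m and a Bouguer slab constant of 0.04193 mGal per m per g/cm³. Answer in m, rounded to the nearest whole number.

800

Combined gradient = 0.3086 − 0.04193 × 2.53 = 0.2025171 mGal/m
h = 161.98 / 0.2025171 = 799.83 m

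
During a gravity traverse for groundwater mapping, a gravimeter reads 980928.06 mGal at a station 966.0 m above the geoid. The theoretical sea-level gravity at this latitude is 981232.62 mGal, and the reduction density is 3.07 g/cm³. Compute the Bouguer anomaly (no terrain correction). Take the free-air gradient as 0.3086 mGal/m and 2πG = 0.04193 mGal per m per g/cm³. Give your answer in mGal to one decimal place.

-130.8

Free-air correction = 0.3086 × 966.0 = 298.11 mGal
Free-air anomaly = 980928.06 − 981232.62 + (298.11) = -6.45 mGal
Bouguer slab correction = 0.04193 × 3.07 × 966.0 = 124.35 mGal
Simple Bouguer anomaly = -6.45 − (124.35) = -130.80 mGal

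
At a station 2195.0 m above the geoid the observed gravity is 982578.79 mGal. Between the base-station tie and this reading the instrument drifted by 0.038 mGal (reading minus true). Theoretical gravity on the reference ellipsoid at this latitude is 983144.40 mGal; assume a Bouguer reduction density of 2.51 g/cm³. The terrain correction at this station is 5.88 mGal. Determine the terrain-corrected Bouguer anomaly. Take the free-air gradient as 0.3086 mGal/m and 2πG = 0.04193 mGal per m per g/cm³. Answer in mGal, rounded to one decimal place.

-113.4

Drift-corrected reading = 982578.79 − (0.038) = 982578.752 mGal
Free-air correction = 0.3086 × 2195.0 = 677.38 mGal
Free-air anomaly = 982578.752 − 983144.40 + (677.38) = 111.732 mGal
Bouguer slab correction = 0.04193 × 2.51 × 2195.0 = 231.01 mGal
Simple Bouguer anomaly = 111.732 − (231.01) = -119.278 mGal
Complete Bouguer anomaly = -119.278 + 5.88 = -113.398 mGal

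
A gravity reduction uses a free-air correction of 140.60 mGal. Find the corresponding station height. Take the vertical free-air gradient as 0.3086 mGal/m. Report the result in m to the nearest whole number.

h = 140.60 / 0.3086 = 455.61 m

456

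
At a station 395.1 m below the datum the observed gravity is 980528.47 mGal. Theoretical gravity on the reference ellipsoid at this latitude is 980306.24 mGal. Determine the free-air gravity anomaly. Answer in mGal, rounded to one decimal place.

Free-air correction = 0.3086 × -395.1 = -121.93 mGal
Free-air anomaly = 980528.47 − 980306.24 + (-121.93) = 100.30 mGal

100.3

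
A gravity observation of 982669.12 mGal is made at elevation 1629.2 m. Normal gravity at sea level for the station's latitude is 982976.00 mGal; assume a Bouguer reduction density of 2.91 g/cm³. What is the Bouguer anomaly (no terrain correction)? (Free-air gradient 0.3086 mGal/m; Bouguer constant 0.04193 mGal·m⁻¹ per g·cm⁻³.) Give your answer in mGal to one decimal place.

-2.9

Free-air correction = 0.3086 × 1629.2 = 502.77 mGal
Free-air anomaly = 982669.12 − 982976.00 + (502.77) = 195.89 mGal
Bouguer slab correction = 0.04193 × 2.91 × 1629.2 = 198.79 mGal
Simple Bouguer anomaly = 195.89 − (198.79) = -2.90 mGal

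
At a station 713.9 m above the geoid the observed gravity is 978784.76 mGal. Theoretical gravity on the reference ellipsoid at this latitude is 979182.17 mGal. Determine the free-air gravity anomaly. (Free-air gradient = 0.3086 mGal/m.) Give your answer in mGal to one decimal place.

Free-air correction = 0.3086 × 713.9 = 220.31 mGal
Free-air anomaly = 978784.76 − 979182.17 + (220.31) = -177.10 mGal

-177.1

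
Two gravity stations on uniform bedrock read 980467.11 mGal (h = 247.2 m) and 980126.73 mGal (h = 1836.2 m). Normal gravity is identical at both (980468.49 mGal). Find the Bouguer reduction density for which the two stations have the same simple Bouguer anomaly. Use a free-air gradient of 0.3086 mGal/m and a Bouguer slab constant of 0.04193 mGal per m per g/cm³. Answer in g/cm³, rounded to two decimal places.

2.25

Δg_obs = 980126.73 − 980467.11 = -340.38 mGal over Δh = 1836.2 − 247.2 = 1589.0 m
Equal Bouguer anomalies ⇒ Δg_obs + (0.3086 − 0.04193ρ)·Δh = 0
0.3086 − 0.04193ρ = −Δg_obs/Δh = 0.21421
ρ = (0.3086 − 0.21421) / 0.04193 = 2.25 g/cm³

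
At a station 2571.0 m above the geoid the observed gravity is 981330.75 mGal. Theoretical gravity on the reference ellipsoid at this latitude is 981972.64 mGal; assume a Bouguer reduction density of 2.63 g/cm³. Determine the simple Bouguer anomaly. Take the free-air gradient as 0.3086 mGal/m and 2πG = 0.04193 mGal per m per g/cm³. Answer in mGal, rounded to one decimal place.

Free-air correction = 0.3086 × 2571.0 = 793.41 mGal
Free-air anomaly = 981330.75 − 981972.64 + (793.41) = 151.52 mGal
Bouguer slab correction = 0.04193 × 2.63 × 2571.0 = 283.52 mGal
Simple Bouguer anomaly = 151.52 − (283.52) = -132.00 mGal

-132.0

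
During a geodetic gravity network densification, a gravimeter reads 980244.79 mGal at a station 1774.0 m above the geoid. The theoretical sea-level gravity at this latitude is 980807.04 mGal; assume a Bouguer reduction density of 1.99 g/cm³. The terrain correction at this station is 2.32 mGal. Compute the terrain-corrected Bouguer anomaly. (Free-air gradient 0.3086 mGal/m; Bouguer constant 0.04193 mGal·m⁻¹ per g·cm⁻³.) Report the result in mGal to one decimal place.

Free-air correction = 0.3086 × 1774.0 = 547.46 mGal
Free-air anomaly = 980244.79 − 980807.04 + (547.46) = -14.79 mGal
Bouguer slab correction = 0.04193 × 1.99 × 1774.0 = 148.02 mGal
Simple Bouguer anomaly = -14.79 − (148.02) = -162.81 mGal
Complete Bouguer anomaly = -162.81 + 2.32 = -160.49 mGal

-160.5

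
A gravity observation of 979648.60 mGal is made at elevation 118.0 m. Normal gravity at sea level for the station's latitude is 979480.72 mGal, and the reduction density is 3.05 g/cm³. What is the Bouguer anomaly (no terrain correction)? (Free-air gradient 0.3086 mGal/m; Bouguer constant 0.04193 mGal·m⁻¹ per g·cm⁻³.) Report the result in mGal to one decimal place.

189.2

Free-air correction = 0.3086 × 118.0 = 36.41 mGal
Free-air anomaly = 979648.60 − 979480.72 + (36.41) = 204.29 mGal
Bouguer slab correction = 0.04193 × 3.05 × 118.0 = 15.09 mGal
Simple Bouguer anomaly = 204.29 − (15.09) = 189.20 mGal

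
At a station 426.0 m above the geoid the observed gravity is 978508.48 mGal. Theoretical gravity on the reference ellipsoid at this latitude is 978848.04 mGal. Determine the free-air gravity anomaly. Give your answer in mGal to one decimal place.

-208.1

Free-air correction = 0.3086 × 426.0 = 131.46 mGal
Free-air anomaly = 978508.48 − 978848.04 + (131.46) = -208.10 mGal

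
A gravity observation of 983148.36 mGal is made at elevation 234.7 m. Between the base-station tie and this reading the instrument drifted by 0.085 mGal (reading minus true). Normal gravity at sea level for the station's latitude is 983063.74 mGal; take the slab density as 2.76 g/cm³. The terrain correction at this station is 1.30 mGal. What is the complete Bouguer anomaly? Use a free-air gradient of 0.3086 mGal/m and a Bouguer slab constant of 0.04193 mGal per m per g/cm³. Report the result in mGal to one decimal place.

131.1

Drift-corrected reading = 983148.36 − (0.085) = 983148.275 mGal
Free-air correction = 0.3086 × 234.7 = 72.43 mGal
Free-air anomaly = 983148.275 − 983063.74 + (72.43) = 156.965 mGal
Bouguer slab correction = 0.04193 × 2.76 × 234.7 = 27.16 mGal
Simple Bouguer anomaly = 156.965 − (27.16) = 129.805 mGal
Complete Bouguer anomaly = 129.805 + 1.30 = 131.105 mGal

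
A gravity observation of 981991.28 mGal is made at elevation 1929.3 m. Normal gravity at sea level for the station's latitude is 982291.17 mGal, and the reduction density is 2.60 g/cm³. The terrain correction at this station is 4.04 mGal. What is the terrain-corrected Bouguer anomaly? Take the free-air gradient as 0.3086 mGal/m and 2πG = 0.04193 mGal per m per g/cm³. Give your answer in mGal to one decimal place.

89.2

Free-air correction = 0.3086 × 1929.3 = 595.38 mGal
Free-air anomaly = 981991.28 − 982291.17 + (595.38) = 295.49 mGal
Bouguer slab correction = 0.04193 × 2.60 × 1929.3 = 210.33 mGal
Simple Bouguer anomaly = 295.49 − (210.33) = 85.16 mGal
Complete Bouguer anomaly = 85.16 + 4.04 = 89.20 mGal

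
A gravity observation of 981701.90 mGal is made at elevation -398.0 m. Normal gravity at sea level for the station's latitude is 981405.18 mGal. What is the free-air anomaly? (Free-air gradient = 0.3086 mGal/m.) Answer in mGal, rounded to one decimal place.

Free-air correction = 0.3086 × -398.0 = -122.82 mGal
Free-air anomaly = 981701.90 − 981405.18 + (-122.82) = 173.90 mGal

173.9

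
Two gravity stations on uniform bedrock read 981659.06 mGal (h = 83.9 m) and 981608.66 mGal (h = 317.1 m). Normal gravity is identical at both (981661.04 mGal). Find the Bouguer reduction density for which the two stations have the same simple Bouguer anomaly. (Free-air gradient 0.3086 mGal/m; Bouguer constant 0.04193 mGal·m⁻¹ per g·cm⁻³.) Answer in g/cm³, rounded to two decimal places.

Δg_obs = 981608.66 − 981659.06 = -50.40 mGal over Δh = 317.1 − 83.9 = 233.2 m
Equal Bouguer anomalies ⇒ Δg_obs + (0.3086 − 0.04193ρ)·Δh = 0
0.3086 − 0.04193ρ = −Δg_obs/Δh = 0.21612
ρ = (0.3086 − 0.21612) / 0.04193 = 2.21 g/cm³

2.21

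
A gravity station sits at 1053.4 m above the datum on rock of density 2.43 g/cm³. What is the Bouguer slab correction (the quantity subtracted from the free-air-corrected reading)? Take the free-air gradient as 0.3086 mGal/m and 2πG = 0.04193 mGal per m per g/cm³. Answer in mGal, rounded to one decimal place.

107.3

Bouguer slab correction = 0.04193 × 2.43 × 1053.4 = 107.3 mGal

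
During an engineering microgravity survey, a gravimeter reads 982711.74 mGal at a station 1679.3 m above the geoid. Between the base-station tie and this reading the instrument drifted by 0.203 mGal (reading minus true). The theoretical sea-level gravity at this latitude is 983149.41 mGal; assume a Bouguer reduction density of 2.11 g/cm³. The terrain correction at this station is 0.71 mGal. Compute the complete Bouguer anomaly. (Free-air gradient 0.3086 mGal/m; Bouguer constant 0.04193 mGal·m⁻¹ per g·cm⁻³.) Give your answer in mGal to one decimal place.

Drift-corrected reading = 982711.74 − (0.203) = 982711.537 mGal
Free-air correction = 0.3086 × 1679.3 = 518.23 mGal
Free-air anomaly = 982711.537 − 983149.41 + (518.23) = 80.357 mGal
Bouguer slab correction = 0.04193 × 2.11 × 1679.3 = 148.57 mGal
Simple Bouguer anomaly = 80.357 − (148.57) = -68.213 mGal
Complete Bouguer anomaly = -68.213 + 0.71 = -67.503 mGal

-67.5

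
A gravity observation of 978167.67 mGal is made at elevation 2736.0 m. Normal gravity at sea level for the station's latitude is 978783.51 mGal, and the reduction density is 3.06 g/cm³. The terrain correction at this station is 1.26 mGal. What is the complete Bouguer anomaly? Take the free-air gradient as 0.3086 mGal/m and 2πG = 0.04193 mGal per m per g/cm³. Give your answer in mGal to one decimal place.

Free-air correction = 0.3086 × 2736.0 = 844.33 mGal
Free-air anomaly = 978167.67 − 978783.51 + (844.33) = 228.49 mGal
Bouguer slab correction = 0.04193 × 3.06 × 2736.0 = 351.04 mGal
Simple Bouguer anomaly = 228.49 − (351.04) = -122.55 mGal
Complete Bouguer anomaly = -122.55 + 1.26 = -121.29 mGal

-121.3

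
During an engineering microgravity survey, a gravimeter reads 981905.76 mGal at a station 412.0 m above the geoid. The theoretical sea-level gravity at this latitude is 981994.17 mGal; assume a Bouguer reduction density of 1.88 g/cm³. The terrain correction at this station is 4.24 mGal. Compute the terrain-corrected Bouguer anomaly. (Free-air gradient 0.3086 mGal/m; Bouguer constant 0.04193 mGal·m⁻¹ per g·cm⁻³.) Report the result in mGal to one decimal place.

Free-air correction = 0.3086 × 412.0 = 127.14 mGal
Free-air anomaly = 981905.76 − 981994.17 + (127.14) = 38.73 mGal
Bouguer slab correction = 0.04193 × 1.88 × 412.0 = 32.48 mGal
Simple Bouguer anomaly = 38.73 − (32.48) = 6.25 mGal
Complete Bouguer anomaly = 6.25 + 4.24 = 10.49 mGal

10.5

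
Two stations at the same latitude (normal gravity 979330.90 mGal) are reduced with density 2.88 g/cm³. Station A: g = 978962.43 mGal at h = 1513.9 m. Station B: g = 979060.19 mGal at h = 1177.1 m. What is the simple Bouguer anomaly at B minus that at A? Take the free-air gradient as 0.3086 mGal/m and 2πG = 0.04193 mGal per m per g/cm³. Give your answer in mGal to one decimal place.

34.5

Δg_SB(A) = 978962.43 − 979330.90 + 0.3086×1513.9 − 0.04193×2.88×1513.9 = -84.10 mGal
Δg_SB(B) = 979060.19 − 979330.90 + 0.3086×1177.1 − 0.04193×2.88×1177.1 = -49.60 mGal
Difference = -49.60 − (-84.10) = 34.50 mGal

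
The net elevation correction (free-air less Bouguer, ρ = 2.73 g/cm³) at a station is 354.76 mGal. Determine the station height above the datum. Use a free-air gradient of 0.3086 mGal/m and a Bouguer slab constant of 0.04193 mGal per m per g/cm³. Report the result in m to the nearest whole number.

Combined gradient = 0.3086 − 0.04193 × 2.73 = 0.1941311 mGal/m
h = 354.76 / 0.1941311 = 1827.42 m

1827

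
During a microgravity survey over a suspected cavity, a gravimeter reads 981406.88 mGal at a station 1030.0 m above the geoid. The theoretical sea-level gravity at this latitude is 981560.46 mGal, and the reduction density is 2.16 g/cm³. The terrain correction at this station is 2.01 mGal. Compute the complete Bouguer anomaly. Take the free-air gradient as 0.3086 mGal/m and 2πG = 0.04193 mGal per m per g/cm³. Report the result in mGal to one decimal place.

Free-air correction = 0.3086 × 1030.0 = 317.86 mGal
Free-air anomaly = 981406.88 − 981560.46 + (317.86) = 164.28 mGal
Bouguer slab correction = 0.04193 × 2.16 × 1030.0 = 93.29 mGal
Simple Bouguer anomaly = 164.28 − (93.29) = 70.99 mGal
Complete Bouguer anomaly = 70.99 + 2.01 = 73.00 mGal

73.0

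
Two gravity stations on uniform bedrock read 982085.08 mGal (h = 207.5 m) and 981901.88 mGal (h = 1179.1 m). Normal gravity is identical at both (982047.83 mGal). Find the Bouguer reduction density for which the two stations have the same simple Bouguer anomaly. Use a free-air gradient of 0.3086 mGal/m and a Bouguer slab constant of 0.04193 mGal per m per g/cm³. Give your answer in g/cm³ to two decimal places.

Δg_obs = 981901.88 − 982085.08 = -183.20 mGal over Δh = 1179.1 − 207.5 = 971.6 m
Equal Bouguer anomalies ⇒ Δg_obs + (0.3086 − 0.04193ρ)·Δh = 0
0.3086 − 0.04193ρ = −Δg_obs/Δh = 0.18855
ρ = (0.3086 − 0.18855) / 0.04193 = 2.86 g/cm³

2.86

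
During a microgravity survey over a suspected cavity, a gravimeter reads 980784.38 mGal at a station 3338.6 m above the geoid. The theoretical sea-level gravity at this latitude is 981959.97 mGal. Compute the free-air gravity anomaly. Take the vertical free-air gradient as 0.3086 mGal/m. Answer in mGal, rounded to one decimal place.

Free-air correction = 0.3086 × 3338.6 = 1030.29 mGal
Free-air anomaly = 980784.38 − 981959.97 + (1030.29) = -145.30 mGal

-145.3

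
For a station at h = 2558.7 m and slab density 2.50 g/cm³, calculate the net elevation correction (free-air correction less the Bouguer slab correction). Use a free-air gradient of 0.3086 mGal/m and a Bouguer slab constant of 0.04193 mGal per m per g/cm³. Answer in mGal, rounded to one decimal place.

521.4

Combined gradient = 0.3086 − 0.04193 × 2.50 = 0.2037750 mGal/m
Combined elevation correction = 0.2037750 × 2558.7 = 521.4 mGal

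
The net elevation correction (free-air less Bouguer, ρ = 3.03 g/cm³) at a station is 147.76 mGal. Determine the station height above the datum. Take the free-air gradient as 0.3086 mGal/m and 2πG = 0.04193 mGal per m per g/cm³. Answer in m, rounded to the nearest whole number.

814

Combined gradient = 0.3086 − 0.04193 × 3.03 = 0.1815521 mGal/m
h = 147.76 / 0.1815521 = 813.87 m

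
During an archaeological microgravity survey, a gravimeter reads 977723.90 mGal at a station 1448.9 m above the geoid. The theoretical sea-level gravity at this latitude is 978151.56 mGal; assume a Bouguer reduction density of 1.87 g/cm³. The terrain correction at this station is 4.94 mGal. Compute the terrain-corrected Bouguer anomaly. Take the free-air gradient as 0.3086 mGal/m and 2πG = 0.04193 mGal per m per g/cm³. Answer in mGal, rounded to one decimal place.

Free-air correction = 0.3086 × 1448.9 = 447.13 mGal
Free-air anomaly = 977723.90 − 978151.56 + (447.13) = 19.47 mGal
Bouguer slab correction = 0.04193 × 1.87 × 1448.9 = 113.61 mGal
Simple Bouguer anomaly = 19.47 − (113.61) = -94.14 mGal
Complete Bouguer anomaly = -94.14 + 4.94 = -89.20 mGal

-89.2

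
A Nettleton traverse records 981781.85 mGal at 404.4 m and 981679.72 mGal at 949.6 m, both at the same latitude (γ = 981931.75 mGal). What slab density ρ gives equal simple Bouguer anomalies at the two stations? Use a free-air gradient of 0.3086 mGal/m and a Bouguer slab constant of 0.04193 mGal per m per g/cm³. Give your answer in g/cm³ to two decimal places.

2.89

Δg_obs = 981679.72 − 981781.85 = -102.13 mGal over Δh = 949.6 − 404.4 = 545.2 m
Equal Bouguer anomalies ⇒ Δg_obs + (0.3086 − 0.04193ρ)·Δh = 0
0.3086 − 0.04193ρ = −Δg_obs/Δh = 0.18733
ρ = (0.3086 − 0.18733) / 0.04193 = 2.89 g/cm³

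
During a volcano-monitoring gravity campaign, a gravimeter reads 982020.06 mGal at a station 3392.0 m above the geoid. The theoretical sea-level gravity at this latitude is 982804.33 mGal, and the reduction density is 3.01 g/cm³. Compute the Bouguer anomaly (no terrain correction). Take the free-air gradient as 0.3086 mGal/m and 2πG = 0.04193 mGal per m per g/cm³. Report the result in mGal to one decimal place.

-165.6

Free-air correction = 0.3086 × 3392.0 = 1046.77 mGal
Free-air anomaly = 982020.06 − 982804.33 + (1046.77) = 262.50 mGal
Bouguer slab correction = 0.04193 × 3.01 × 3392.0 = 428.10 mGal
Simple Bouguer anomaly = 262.50 − (428.10) = -165.60 mGal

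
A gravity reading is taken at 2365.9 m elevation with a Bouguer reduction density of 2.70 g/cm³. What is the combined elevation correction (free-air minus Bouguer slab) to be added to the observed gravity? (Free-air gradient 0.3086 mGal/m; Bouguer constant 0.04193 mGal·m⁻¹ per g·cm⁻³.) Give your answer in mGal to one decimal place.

Combined gradient = 0.3086 − 0.04193 × 2.70 = 0.1953890 mGal/m
Combined elevation correction = 0.1953890 × 2365.9 = 462.3 mGal

462.3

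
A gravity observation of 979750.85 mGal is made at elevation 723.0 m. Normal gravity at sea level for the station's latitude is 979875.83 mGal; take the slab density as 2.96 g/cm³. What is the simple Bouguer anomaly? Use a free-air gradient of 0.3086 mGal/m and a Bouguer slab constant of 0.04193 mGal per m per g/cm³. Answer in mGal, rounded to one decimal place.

8.4

Free-air correction = 0.3086 × 723.0 = 223.12 mGal
Free-air anomaly = 979750.85 − 979875.83 + (223.12) = 98.14 mGal
Bouguer slab correction = 0.04193 × 2.96 × 723.0 = 89.73 mGal
Simple Bouguer anomaly = 98.14 − (89.73) = 8.41 mGal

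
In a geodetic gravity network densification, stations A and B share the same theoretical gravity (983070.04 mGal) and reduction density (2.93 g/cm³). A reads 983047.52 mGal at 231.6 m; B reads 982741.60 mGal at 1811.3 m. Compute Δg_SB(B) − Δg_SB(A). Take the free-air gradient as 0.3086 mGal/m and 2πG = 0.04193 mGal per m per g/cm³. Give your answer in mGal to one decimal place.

Δg_SB(A) = 983047.52 − 983070.04 + 0.3086×231.6 − 0.04193×2.93×231.6 = 20.50 mGal
Δg_SB(B) = 982741.60 − 983070.04 + 0.3086×1811.3 − 0.04193×2.93×1811.3 = 8.00 mGal
Difference = 8.00 − (20.50) = -12.50 mGal

-12.5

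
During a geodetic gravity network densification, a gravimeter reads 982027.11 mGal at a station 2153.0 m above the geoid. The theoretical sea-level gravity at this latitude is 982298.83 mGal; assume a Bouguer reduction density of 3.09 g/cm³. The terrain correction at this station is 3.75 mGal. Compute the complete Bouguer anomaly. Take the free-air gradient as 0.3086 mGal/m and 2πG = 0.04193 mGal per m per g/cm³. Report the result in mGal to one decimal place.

117.5

Free-air correction = 0.3086 × 2153.0 = 664.42 mGal
Free-air anomaly = 982027.11 − 982298.83 + (664.42) = 392.70 mGal
Bouguer slab correction = 0.04193 × 3.09 × 2153.0 = 278.95 mGal
Simple Bouguer anomaly = 392.70 − (278.95) = 113.75 mGal
Complete Bouguer anomaly = 113.75 + 3.75 = 117.50 mGal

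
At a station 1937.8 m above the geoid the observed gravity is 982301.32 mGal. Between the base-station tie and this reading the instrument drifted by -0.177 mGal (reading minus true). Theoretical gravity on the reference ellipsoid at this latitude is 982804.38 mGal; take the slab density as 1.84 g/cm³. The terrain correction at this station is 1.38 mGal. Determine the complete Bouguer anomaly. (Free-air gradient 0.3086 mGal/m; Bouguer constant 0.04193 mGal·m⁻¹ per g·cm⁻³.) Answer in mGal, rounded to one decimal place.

Drift-corrected reading = 982301.32 − (-0.177) = 982301.497 mGal
Free-air correction = 0.3086 × 1937.8 = 598.01 mGal
Free-air anomaly = 982301.497 − 982804.38 + (598.01) = 95.127 mGal
Bouguer slab correction = 0.04193 × 1.84 × 1937.8 = 149.50 mGal
Simple Bouguer anomaly = 95.127 − (149.50) = -54.373 mGal
Complete Bouguer anomaly = -54.373 + 1.38 = -52.993 mGal

-53.0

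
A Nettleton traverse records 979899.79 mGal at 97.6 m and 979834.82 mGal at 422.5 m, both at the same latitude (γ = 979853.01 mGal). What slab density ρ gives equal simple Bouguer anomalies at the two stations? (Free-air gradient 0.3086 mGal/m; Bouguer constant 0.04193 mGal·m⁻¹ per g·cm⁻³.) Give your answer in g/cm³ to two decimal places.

2.59

Δg_obs = 979834.82 − 979899.79 = -64.97 mGal over Δh = 422.5 − 97.6 = 324.9 m
Equal Bouguer anomalies ⇒ Δg_obs + (0.3086 − 0.04193ρ)·Δh = 0
0.3086 − 0.04193ρ = −Δg_obs/Δh = 0.19997
ρ = (0.3086 − 0.19997) / 0.04193 = 2.59 g/cm³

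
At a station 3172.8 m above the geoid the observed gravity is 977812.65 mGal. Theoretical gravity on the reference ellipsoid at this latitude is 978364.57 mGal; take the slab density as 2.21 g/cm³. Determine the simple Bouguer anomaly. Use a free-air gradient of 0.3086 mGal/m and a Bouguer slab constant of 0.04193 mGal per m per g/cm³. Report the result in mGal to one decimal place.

133.2

Free-air correction = 0.3086 × 3172.8 = 979.13 mGal
Free-air anomaly = 977812.65 − 978364.57 + (979.13) = 427.21 mGal
Bouguer slab correction = 0.04193 × 2.21 × 3172.8 = 294.01 mGal
Simple Bouguer anomaly = 427.21 − (294.01) = 133.20 mGal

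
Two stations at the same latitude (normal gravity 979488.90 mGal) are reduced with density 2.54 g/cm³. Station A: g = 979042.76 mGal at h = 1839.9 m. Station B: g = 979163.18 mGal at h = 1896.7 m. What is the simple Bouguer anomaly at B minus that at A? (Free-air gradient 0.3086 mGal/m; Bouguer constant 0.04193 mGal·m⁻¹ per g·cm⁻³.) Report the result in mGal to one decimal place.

Δg_SB(A) = 979042.76 − 979488.90 + 0.3086×1839.9 − 0.04193×2.54×1839.9 = -74.30 mGal
Δg_SB(B) = 979163.18 − 979488.90 + 0.3086×1896.7 − 0.04193×2.54×1896.7 = 57.60 mGal
Difference = 57.60 − (-74.30) = 131.90 mGal

131.9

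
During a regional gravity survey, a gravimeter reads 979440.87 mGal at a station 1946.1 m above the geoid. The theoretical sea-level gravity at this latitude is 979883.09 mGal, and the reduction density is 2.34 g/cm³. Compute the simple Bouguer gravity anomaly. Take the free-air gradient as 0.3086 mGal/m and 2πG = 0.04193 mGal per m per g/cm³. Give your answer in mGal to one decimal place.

Free-air correction = 0.3086 × 1946.1 = 600.57 mGal
Free-air anomaly = 979440.87 − 979883.09 + (600.57) = 158.35 mGal
Bouguer slab correction = 0.04193 × 2.34 × 1946.1 = 190.94 mGal
Simple Bouguer anomaly = 158.35 − (190.94) = -32.59 mGal

-32.6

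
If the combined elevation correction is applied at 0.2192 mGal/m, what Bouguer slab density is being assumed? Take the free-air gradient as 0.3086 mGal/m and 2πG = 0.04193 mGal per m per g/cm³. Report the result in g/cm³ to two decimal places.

0.2192 = 0.3086 − 0.04193 × ρ
ρ = (0.3086 − 0.2192) / 0.04193 = 2.13 g/cm³

2.13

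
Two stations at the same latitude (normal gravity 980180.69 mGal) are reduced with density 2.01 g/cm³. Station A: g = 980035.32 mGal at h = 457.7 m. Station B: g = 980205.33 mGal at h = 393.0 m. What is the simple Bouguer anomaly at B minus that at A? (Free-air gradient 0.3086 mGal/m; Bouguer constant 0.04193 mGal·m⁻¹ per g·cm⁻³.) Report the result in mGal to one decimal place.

155.5

Δg_SB(A) = 980035.32 − 980180.69 + 0.3086×457.7 − 0.04193×2.01×457.7 = -42.70 mGal
Δg_SB(B) = 980205.33 − 980180.69 + 0.3086×393.0 − 0.04193×2.01×393.0 = 112.80 mGal
Difference = 112.80 − (-42.70) = 155.50 mGal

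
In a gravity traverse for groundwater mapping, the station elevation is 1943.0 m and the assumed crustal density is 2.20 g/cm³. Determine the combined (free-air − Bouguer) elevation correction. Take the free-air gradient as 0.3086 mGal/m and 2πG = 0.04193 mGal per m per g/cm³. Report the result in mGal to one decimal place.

Combined gradient = 0.3086 − 0.04193 × 2.20 = 0.2163540 mGal/m
Combined elevation correction = 0.2163540 × 1943.0 = 420.4 mGal

420.4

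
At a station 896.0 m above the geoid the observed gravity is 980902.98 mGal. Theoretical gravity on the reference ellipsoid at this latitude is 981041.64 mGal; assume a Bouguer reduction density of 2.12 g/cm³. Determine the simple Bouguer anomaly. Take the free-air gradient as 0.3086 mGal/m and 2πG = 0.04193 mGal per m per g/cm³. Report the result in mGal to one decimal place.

58.2

Free-air correction = 0.3086 × 896.0 = 276.51 mGal
Free-air anomaly = 980902.98 − 981041.64 + (276.51) = 137.85 mGal
Bouguer slab correction = 0.04193 × 2.12 × 896.0 = 79.65 mGal
Simple Bouguer anomaly = 137.85 − (79.65) = 58.20 mGal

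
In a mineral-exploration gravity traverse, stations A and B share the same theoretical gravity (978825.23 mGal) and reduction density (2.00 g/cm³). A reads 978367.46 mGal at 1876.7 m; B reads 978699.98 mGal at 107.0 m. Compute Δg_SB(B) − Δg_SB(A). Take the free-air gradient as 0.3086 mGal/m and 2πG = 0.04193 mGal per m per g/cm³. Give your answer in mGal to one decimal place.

-65.2

Δg_SB(A) = 978367.46 − 978825.23 + 0.3086×1876.7 − 0.04193×2.00×1876.7 = -36.00 mGal
Δg_SB(B) = 978699.98 − 978825.23 + 0.3086×107.0 − 0.04193×2.00×107.0 = -101.20 mGal
Difference = -101.20 − (-36.00) = -65.20 mGal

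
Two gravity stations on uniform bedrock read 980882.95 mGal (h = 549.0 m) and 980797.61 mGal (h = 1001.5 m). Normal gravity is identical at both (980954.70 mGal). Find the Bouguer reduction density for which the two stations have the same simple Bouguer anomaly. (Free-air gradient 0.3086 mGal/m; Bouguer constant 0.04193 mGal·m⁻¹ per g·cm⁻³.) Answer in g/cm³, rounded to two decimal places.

2.86

Δg_obs = 980797.61 − 980882.95 = -85.34 mGal over Δh = 1001.5 − 549.0 = 452.5 m
Equal Bouguer anomalies ⇒ Δg_obs + (0.3086 − 0.04193ρ)·Δh = 0
0.3086 − 0.04193ρ = −Δg_obs/Δh = 0.18860
ρ = (0.3086 − 0.18860) / 0.04193 = 2.86 g/cm³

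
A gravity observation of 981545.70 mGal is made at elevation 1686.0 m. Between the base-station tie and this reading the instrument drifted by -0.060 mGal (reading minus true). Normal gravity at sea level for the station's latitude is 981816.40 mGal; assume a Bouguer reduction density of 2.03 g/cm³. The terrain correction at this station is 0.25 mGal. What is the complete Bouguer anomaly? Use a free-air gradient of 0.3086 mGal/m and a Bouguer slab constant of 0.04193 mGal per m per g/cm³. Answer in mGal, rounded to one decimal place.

106.4

Drift-corrected reading = 981545.70 − (-0.060) = 981545.760 mGal
Free-air correction = 0.3086 × 1686.0 = 520.30 mGal
Free-air anomaly = 981545.760 − 981816.40 + (520.30) = 249.660 mGal
Bouguer slab correction = 0.04193 × 2.03 × 1686.0 = 143.51 mGal
Simple Bouguer anomaly = 249.660 − (143.51) = 106.150 mGal
Complete Bouguer anomaly = 106.150 + 0.25 = 106.400 mGal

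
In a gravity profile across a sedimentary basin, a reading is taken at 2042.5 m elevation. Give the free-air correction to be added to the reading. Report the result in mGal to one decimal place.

Free-air correction = 0.3086 × 2042.5 = 630.3 mGal

630.3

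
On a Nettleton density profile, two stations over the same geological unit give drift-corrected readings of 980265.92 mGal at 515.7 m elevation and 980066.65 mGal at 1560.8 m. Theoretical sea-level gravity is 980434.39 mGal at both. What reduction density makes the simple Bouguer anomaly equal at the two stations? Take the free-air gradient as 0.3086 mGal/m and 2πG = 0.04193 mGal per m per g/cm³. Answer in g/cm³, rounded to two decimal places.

2.81

Δg_obs = 980066.65 − 980265.92 = -199.27 mGal over Δh = 1560.8 − 515.7 = 1045.1 m
Equal Bouguer anomalies ⇒ Δg_obs + (0.3086 − 0.04193ρ)·Δh = 0
0.3086 − 0.04193ρ = −Δg_obs/Δh = 0.19067
ρ = (0.3086 − 0.19067) / 0.04193 = 2.81 g/cm³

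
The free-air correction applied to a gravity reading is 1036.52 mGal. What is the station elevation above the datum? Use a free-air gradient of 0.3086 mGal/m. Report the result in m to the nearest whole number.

h = 1036.52 / 0.3086 = 3358.78 m

3359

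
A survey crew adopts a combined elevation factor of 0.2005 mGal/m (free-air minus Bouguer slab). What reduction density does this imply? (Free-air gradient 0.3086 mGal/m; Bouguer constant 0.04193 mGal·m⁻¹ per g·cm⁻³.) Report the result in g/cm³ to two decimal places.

2.58

0.2005 = 0.3086 − 0.04193 × ρ
ρ = (0.3086 − 0.2005) / 0.04193 = 2.58 g/cm³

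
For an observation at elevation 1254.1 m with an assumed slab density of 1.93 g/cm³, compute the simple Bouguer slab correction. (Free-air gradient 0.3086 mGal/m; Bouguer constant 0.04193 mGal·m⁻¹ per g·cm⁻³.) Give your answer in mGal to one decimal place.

101.5

Bouguer slab correction = 0.04193 × 1.93 × 1254.1 = 101.5 mGal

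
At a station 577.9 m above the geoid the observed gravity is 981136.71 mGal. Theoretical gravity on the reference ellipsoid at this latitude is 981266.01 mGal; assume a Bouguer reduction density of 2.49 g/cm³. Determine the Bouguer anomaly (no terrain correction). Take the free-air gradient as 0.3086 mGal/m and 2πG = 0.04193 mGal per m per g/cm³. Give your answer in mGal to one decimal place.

Free-air correction = 0.3086 × 577.9 = 178.34 mGal
Free-air anomaly = 981136.71 − 981266.01 + (178.34) = 49.04 mGal
Bouguer slab correction = 0.04193 × 2.49 × 577.9 = 60.34 mGal
Simple Bouguer anomaly = 49.04 − (60.34) = -11.30 mGal

-11.3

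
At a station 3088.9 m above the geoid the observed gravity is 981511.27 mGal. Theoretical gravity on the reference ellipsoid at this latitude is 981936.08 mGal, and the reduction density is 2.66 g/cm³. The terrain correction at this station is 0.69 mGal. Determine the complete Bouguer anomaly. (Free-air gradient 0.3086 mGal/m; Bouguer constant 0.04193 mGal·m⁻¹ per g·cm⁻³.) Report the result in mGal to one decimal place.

Free-air correction = 0.3086 × 3088.9 = 953.23 mGal
Free-air anomaly = 981511.27 − 981936.08 + (953.23) = 528.42 mGal
Bouguer slab correction = 0.04193 × 2.66 × 3088.9 = 344.52 mGal
Simple Bouguer anomaly = 528.42 − (344.52) = 183.90 mGal
Complete Bouguer anomaly = 183.90 + 0.69 = 184.59 mGal

184.6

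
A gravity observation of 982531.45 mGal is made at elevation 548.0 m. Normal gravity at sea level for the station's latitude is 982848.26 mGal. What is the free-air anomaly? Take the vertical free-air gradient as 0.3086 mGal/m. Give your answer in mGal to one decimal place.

-147.7

Free-air correction = 0.3086 × 548.0 = 169.11 mGal
Free-air anomaly = 982531.45 − 982848.26 + (169.11) = -147.70 mGal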